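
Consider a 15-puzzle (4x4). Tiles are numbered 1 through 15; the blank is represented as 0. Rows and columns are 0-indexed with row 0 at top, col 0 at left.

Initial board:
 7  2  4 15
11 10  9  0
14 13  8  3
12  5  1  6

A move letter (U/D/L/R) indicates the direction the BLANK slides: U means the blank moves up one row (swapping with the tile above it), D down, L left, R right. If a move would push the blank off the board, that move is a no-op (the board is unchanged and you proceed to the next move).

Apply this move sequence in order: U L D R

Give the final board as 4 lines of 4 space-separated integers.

After move 1 (U):
 7  2  4  0
11 10  9 15
14 13  8  3
12  5  1  6

After move 2 (L):
 7  2  0  4
11 10  9 15
14 13  8  3
12  5  1  6

After move 3 (D):
 7  2  9  4
11 10  0 15
14 13  8  3
12  5  1  6

After move 4 (R):
 7  2  9  4
11 10 15  0
14 13  8  3
12  5  1  6

Answer:  7  2  9  4
11 10 15  0
14 13  8  3
12  5  1  6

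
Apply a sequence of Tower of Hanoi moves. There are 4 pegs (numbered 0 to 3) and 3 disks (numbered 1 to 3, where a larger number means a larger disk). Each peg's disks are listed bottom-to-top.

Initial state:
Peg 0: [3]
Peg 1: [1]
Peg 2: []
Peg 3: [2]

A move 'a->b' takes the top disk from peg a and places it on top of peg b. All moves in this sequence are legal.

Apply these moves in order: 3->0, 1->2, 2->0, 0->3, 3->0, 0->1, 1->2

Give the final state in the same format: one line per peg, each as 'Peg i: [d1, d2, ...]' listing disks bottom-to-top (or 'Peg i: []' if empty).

Answer: Peg 0: [3, 2]
Peg 1: []
Peg 2: [1]
Peg 3: []

Derivation:
After move 1 (3->0):
Peg 0: [3, 2]
Peg 1: [1]
Peg 2: []
Peg 3: []

After move 2 (1->2):
Peg 0: [3, 2]
Peg 1: []
Peg 2: [1]
Peg 3: []

After move 3 (2->0):
Peg 0: [3, 2, 1]
Peg 1: []
Peg 2: []
Peg 3: []

After move 4 (0->3):
Peg 0: [3, 2]
Peg 1: []
Peg 2: []
Peg 3: [1]

After move 5 (3->0):
Peg 0: [3, 2, 1]
Peg 1: []
Peg 2: []
Peg 3: []

After move 6 (0->1):
Peg 0: [3, 2]
Peg 1: [1]
Peg 2: []
Peg 3: []

After move 7 (1->2):
Peg 0: [3, 2]
Peg 1: []
Peg 2: [1]
Peg 3: []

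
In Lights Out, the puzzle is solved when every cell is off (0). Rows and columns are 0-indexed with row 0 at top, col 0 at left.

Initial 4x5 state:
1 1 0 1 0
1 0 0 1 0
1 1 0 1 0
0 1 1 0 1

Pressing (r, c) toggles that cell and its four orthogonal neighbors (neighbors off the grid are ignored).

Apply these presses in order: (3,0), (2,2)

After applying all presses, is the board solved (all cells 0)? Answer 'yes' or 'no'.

Answer: no

Derivation:
After press 1 at (3,0):
1 1 0 1 0
1 0 0 1 0
0 1 0 1 0
1 0 1 0 1

After press 2 at (2,2):
1 1 0 1 0
1 0 1 1 0
0 0 1 0 0
1 0 0 0 1

Lights still on: 9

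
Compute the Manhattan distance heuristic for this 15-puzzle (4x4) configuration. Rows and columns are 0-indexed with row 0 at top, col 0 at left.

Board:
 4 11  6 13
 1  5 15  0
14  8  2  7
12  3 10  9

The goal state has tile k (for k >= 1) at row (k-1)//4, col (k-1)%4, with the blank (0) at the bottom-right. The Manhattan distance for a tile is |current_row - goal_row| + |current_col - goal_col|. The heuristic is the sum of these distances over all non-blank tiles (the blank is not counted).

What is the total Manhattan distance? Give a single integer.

Tile 4: at (0,0), goal (0,3), distance |0-0|+|0-3| = 3
Tile 11: at (0,1), goal (2,2), distance |0-2|+|1-2| = 3
Tile 6: at (0,2), goal (1,1), distance |0-1|+|2-1| = 2
Tile 13: at (0,3), goal (3,0), distance |0-3|+|3-0| = 6
Tile 1: at (1,0), goal (0,0), distance |1-0|+|0-0| = 1
Tile 5: at (1,1), goal (1,0), distance |1-1|+|1-0| = 1
Tile 15: at (1,2), goal (3,2), distance |1-3|+|2-2| = 2
Tile 14: at (2,0), goal (3,1), distance |2-3|+|0-1| = 2
Tile 8: at (2,1), goal (1,3), distance |2-1|+|1-3| = 3
Tile 2: at (2,2), goal (0,1), distance |2-0|+|2-1| = 3
Tile 7: at (2,3), goal (1,2), distance |2-1|+|3-2| = 2
Tile 12: at (3,0), goal (2,3), distance |3-2|+|0-3| = 4
Tile 3: at (3,1), goal (0,2), distance |3-0|+|1-2| = 4
Tile 10: at (3,2), goal (2,1), distance |3-2|+|2-1| = 2
Tile 9: at (3,3), goal (2,0), distance |3-2|+|3-0| = 4
Sum: 3 + 3 + 2 + 6 + 1 + 1 + 2 + 2 + 3 + 3 + 2 + 4 + 4 + 2 + 4 = 42

Answer: 42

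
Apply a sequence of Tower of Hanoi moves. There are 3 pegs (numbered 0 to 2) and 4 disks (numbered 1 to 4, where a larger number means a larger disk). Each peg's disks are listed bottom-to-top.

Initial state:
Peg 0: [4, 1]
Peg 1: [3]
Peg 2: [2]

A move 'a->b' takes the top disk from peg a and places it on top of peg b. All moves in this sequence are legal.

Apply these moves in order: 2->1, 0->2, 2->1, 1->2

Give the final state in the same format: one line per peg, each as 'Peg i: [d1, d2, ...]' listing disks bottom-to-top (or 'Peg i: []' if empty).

After move 1 (2->1):
Peg 0: [4, 1]
Peg 1: [3, 2]
Peg 2: []

After move 2 (0->2):
Peg 0: [4]
Peg 1: [3, 2]
Peg 2: [1]

After move 3 (2->1):
Peg 0: [4]
Peg 1: [3, 2, 1]
Peg 2: []

After move 4 (1->2):
Peg 0: [4]
Peg 1: [3, 2]
Peg 2: [1]

Answer: Peg 0: [4]
Peg 1: [3, 2]
Peg 2: [1]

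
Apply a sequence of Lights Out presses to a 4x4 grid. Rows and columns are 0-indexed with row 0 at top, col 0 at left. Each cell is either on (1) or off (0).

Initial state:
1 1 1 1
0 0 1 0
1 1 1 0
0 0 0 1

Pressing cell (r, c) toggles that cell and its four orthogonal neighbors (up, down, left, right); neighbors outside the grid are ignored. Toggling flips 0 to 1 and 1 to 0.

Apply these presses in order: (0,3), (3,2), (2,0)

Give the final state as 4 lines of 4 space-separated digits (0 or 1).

Answer: 1 1 0 0
1 0 1 1
0 0 0 0
1 1 1 0

Derivation:
After press 1 at (0,3):
1 1 0 0
0 0 1 1
1 1 1 0
0 0 0 1

After press 2 at (3,2):
1 1 0 0
0 0 1 1
1 1 0 0
0 1 1 0

After press 3 at (2,0):
1 1 0 0
1 0 1 1
0 0 0 0
1 1 1 0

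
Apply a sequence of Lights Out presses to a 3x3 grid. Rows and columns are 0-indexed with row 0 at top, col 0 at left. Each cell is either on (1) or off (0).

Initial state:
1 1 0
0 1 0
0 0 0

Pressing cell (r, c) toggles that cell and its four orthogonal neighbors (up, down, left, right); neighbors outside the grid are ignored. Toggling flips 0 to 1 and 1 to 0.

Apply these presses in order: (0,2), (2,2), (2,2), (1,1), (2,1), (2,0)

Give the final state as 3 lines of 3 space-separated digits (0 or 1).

Answer: 1 1 1
0 1 0
0 1 1

Derivation:
After press 1 at (0,2):
1 0 1
0 1 1
0 0 0

After press 2 at (2,2):
1 0 1
0 1 0
0 1 1

After press 3 at (2,2):
1 0 1
0 1 1
0 0 0

After press 4 at (1,1):
1 1 1
1 0 0
0 1 0

After press 5 at (2,1):
1 1 1
1 1 0
1 0 1

After press 6 at (2,0):
1 1 1
0 1 0
0 1 1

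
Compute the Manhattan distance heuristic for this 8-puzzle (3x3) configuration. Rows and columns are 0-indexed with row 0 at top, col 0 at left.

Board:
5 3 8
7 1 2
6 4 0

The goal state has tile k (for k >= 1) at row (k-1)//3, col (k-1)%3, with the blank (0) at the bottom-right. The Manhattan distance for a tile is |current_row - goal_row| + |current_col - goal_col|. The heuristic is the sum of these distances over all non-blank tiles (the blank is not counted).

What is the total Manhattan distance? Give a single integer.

Answer: 16

Derivation:
Tile 5: at (0,0), goal (1,1), distance |0-1|+|0-1| = 2
Tile 3: at (0,1), goal (0,2), distance |0-0|+|1-2| = 1
Tile 8: at (0,2), goal (2,1), distance |0-2|+|2-1| = 3
Tile 7: at (1,0), goal (2,0), distance |1-2|+|0-0| = 1
Tile 1: at (1,1), goal (0,0), distance |1-0|+|1-0| = 2
Tile 2: at (1,2), goal (0,1), distance |1-0|+|2-1| = 2
Tile 6: at (2,0), goal (1,2), distance |2-1|+|0-2| = 3
Tile 4: at (2,1), goal (1,0), distance |2-1|+|1-0| = 2
Sum: 2 + 1 + 3 + 1 + 2 + 2 + 3 + 2 = 16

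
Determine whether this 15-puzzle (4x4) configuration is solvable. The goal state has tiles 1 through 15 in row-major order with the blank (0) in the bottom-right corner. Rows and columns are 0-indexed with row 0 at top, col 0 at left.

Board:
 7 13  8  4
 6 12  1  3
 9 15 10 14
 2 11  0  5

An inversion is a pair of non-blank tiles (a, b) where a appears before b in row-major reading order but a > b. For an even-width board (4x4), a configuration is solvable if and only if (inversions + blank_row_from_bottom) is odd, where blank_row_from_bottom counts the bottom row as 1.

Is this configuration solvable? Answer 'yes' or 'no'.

Inversions: 51
Blank is in row 3 (0-indexed from top), which is row 1 counting from the bottom (bottom = 1).
51 + 1 = 52, which is even, so the puzzle is not solvable.

Answer: no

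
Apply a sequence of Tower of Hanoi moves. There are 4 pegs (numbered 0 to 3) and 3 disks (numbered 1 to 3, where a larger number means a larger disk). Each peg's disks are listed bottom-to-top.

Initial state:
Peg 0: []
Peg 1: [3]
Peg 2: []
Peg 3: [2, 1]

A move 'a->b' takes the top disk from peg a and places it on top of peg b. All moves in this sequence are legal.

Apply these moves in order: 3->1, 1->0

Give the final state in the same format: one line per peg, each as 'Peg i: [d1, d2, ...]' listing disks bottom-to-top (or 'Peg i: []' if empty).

Answer: Peg 0: [1]
Peg 1: [3]
Peg 2: []
Peg 3: [2]

Derivation:
After move 1 (3->1):
Peg 0: []
Peg 1: [3, 1]
Peg 2: []
Peg 3: [2]

After move 2 (1->0):
Peg 0: [1]
Peg 1: [3]
Peg 2: []
Peg 3: [2]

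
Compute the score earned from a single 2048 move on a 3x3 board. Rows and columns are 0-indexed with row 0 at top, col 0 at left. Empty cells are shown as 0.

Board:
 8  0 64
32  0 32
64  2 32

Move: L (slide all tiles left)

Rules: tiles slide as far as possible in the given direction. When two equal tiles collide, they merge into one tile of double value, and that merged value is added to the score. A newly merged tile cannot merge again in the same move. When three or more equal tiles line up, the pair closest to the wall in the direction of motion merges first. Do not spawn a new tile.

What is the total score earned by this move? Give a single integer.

Slide left:
row 0: [8, 0, 64] -> [8, 64, 0]  score +0 (running 0)
row 1: [32, 0, 32] -> [64, 0, 0]  score +64 (running 64)
row 2: [64, 2, 32] -> [64, 2, 32]  score +0 (running 64)
Board after move:
 8 64  0
64  0  0
64  2 32

Answer: 64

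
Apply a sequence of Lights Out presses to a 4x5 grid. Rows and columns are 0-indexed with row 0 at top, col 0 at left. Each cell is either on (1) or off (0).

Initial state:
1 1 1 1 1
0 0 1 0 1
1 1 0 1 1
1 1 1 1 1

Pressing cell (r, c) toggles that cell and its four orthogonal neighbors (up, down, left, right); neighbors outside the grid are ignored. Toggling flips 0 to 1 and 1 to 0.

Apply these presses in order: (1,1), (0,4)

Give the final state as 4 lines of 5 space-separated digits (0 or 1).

After press 1 at (1,1):
1 0 1 1 1
1 1 0 0 1
1 0 0 1 1
1 1 1 1 1

After press 2 at (0,4):
1 0 1 0 0
1 1 0 0 0
1 0 0 1 1
1 1 1 1 1

Answer: 1 0 1 0 0
1 1 0 0 0
1 0 0 1 1
1 1 1 1 1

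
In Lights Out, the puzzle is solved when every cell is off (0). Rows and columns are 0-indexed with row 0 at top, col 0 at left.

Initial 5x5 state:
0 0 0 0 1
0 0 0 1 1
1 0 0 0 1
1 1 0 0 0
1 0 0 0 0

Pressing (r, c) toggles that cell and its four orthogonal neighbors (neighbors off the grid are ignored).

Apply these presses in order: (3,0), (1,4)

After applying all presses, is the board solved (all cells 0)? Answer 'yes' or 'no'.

Answer: yes

Derivation:
After press 1 at (3,0):
0 0 0 0 1
0 0 0 1 1
0 0 0 0 1
0 0 0 0 0
0 0 0 0 0

After press 2 at (1,4):
0 0 0 0 0
0 0 0 0 0
0 0 0 0 0
0 0 0 0 0
0 0 0 0 0

Lights still on: 0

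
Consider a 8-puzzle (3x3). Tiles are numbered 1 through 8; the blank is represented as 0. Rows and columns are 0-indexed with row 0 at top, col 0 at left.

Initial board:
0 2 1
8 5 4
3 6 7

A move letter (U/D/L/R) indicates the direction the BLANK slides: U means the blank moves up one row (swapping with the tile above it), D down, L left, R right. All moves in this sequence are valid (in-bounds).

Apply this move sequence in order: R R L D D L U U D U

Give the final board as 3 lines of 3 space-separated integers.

Answer: 0 5 1
2 6 4
8 3 7

Derivation:
After move 1 (R):
2 0 1
8 5 4
3 6 7

After move 2 (R):
2 1 0
8 5 4
3 6 7

After move 3 (L):
2 0 1
8 5 4
3 6 7

After move 4 (D):
2 5 1
8 0 4
3 6 7

After move 5 (D):
2 5 1
8 6 4
3 0 7

After move 6 (L):
2 5 1
8 6 4
0 3 7

After move 7 (U):
2 5 1
0 6 4
8 3 7

After move 8 (U):
0 5 1
2 6 4
8 3 7

After move 9 (D):
2 5 1
0 6 4
8 3 7

After move 10 (U):
0 5 1
2 6 4
8 3 7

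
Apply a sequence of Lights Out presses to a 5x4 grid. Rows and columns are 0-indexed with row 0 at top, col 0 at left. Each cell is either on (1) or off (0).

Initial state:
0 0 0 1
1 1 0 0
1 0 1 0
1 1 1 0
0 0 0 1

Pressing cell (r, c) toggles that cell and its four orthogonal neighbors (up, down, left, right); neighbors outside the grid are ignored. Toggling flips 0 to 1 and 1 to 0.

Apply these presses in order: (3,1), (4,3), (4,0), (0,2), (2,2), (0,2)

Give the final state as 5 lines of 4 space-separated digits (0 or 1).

After press 1 at (3,1):
0 0 0 1
1 1 0 0
1 1 1 0
0 0 0 0
0 1 0 1

After press 2 at (4,3):
0 0 0 1
1 1 0 0
1 1 1 0
0 0 0 1
0 1 1 0

After press 3 at (4,0):
0 0 0 1
1 1 0 0
1 1 1 0
1 0 0 1
1 0 1 0

After press 4 at (0,2):
0 1 1 0
1 1 1 0
1 1 1 0
1 0 0 1
1 0 1 0

After press 5 at (2,2):
0 1 1 0
1 1 0 0
1 0 0 1
1 0 1 1
1 0 1 0

After press 6 at (0,2):
0 0 0 1
1 1 1 0
1 0 0 1
1 0 1 1
1 0 1 0

Answer: 0 0 0 1
1 1 1 0
1 0 0 1
1 0 1 1
1 0 1 0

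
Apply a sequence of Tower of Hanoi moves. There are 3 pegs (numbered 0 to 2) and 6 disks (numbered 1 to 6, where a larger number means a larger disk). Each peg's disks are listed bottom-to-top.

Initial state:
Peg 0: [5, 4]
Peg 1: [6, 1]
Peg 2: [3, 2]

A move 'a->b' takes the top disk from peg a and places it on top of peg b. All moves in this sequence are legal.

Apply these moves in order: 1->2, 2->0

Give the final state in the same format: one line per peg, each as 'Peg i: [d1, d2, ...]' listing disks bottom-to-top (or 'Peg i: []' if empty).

After move 1 (1->2):
Peg 0: [5, 4]
Peg 1: [6]
Peg 2: [3, 2, 1]

After move 2 (2->0):
Peg 0: [5, 4, 1]
Peg 1: [6]
Peg 2: [3, 2]

Answer: Peg 0: [5, 4, 1]
Peg 1: [6]
Peg 2: [3, 2]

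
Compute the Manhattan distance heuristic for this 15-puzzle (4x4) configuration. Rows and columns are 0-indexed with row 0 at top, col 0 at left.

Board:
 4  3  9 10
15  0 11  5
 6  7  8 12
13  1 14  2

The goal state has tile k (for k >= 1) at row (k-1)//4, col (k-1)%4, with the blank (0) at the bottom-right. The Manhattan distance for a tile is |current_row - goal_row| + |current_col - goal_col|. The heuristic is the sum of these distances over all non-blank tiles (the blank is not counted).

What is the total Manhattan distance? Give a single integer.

Tile 4: at (0,0), goal (0,3), distance |0-0|+|0-3| = 3
Tile 3: at (0,1), goal (0,2), distance |0-0|+|1-2| = 1
Tile 9: at (0,2), goal (2,0), distance |0-2|+|2-0| = 4
Tile 10: at (0,3), goal (2,1), distance |0-2|+|3-1| = 4
Tile 15: at (1,0), goal (3,2), distance |1-3|+|0-2| = 4
Tile 11: at (1,2), goal (2,2), distance |1-2|+|2-2| = 1
Tile 5: at (1,3), goal (1,0), distance |1-1|+|3-0| = 3
Tile 6: at (2,0), goal (1,1), distance |2-1|+|0-1| = 2
Tile 7: at (2,1), goal (1,2), distance |2-1|+|1-2| = 2
Tile 8: at (2,2), goal (1,3), distance |2-1|+|2-3| = 2
Tile 12: at (2,3), goal (2,3), distance |2-2|+|3-3| = 0
Tile 13: at (3,0), goal (3,0), distance |3-3|+|0-0| = 0
Tile 1: at (3,1), goal (0,0), distance |3-0|+|1-0| = 4
Tile 14: at (3,2), goal (3,1), distance |3-3|+|2-1| = 1
Tile 2: at (3,3), goal (0,1), distance |3-0|+|3-1| = 5
Sum: 3 + 1 + 4 + 4 + 4 + 1 + 3 + 2 + 2 + 2 + 0 + 0 + 4 + 1 + 5 = 36

Answer: 36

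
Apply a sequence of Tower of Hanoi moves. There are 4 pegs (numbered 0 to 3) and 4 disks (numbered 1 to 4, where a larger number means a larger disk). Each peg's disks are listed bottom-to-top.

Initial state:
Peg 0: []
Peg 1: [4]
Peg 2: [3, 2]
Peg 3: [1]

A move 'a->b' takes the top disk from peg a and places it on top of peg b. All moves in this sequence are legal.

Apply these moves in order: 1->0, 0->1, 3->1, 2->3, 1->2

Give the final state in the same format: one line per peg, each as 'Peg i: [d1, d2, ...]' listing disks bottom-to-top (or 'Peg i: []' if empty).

Answer: Peg 0: []
Peg 1: [4]
Peg 2: [3, 1]
Peg 3: [2]

Derivation:
After move 1 (1->0):
Peg 0: [4]
Peg 1: []
Peg 2: [3, 2]
Peg 3: [1]

After move 2 (0->1):
Peg 0: []
Peg 1: [4]
Peg 2: [3, 2]
Peg 3: [1]

After move 3 (3->1):
Peg 0: []
Peg 1: [4, 1]
Peg 2: [3, 2]
Peg 3: []

After move 4 (2->3):
Peg 0: []
Peg 1: [4, 1]
Peg 2: [3]
Peg 3: [2]

After move 5 (1->2):
Peg 0: []
Peg 1: [4]
Peg 2: [3, 1]
Peg 3: [2]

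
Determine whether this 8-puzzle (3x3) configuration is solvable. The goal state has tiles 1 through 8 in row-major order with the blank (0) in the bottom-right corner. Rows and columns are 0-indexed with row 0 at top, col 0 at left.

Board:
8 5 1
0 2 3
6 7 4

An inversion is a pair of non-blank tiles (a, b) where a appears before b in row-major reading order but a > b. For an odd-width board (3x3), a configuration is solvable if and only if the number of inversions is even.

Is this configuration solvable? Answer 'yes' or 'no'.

Answer: no

Derivation:
Inversions (pairs i<j in row-major order where tile[i] > tile[j] > 0): 13
13 is odd, so the puzzle is not solvable.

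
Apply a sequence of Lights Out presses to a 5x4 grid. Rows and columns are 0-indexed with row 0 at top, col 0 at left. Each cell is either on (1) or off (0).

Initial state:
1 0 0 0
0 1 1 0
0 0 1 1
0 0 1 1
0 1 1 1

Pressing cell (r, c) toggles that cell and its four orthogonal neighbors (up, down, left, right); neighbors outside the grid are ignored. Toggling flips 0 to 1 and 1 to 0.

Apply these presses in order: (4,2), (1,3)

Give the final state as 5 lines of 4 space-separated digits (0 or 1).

After press 1 at (4,2):
1 0 0 0
0 1 1 0
0 0 1 1
0 0 0 1
0 0 0 0

After press 2 at (1,3):
1 0 0 1
0 1 0 1
0 0 1 0
0 0 0 1
0 0 0 0

Answer: 1 0 0 1
0 1 0 1
0 0 1 0
0 0 0 1
0 0 0 0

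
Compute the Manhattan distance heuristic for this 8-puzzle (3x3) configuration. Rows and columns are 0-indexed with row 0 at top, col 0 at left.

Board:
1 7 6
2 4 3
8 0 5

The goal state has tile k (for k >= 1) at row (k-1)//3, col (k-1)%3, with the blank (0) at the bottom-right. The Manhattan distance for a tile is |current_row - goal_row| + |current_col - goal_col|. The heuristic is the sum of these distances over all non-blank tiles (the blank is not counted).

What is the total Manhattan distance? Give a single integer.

Tile 1: (0,0)->(0,0) = 0
Tile 7: (0,1)->(2,0) = 3
Tile 6: (0,2)->(1,2) = 1
Tile 2: (1,0)->(0,1) = 2
Tile 4: (1,1)->(1,0) = 1
Tile 3: (1,2)->(0,2) = 1
Tile 8: (2,0)->(2,1) = 1
Tile 5: (2,2)->(1,1) = 2
Sum: 0 + 3 + 1 + 2 + 1 + 1 + 1 + 2 = 11

Answer: 11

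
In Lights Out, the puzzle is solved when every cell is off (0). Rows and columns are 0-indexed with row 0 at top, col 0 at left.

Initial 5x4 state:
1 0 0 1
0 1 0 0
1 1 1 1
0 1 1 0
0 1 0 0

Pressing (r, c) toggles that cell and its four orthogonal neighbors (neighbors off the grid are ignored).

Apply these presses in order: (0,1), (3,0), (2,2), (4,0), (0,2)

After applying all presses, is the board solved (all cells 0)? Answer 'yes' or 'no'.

Answer: yes

Derivation:
After press 1 at (0,1):
0 1 1 1
0 0 0 0
1 1 1 1
0 1 1 0
0 1 0 0

After press 2 at (3,0):
0 1 1 1
0 0 0 0
0 1 1 1
1 0 1 0
1 1 0 0

After press 3 at (2,2):
0 1 1 1
0 0 1 0
0 0 0 0
1 0 0 0
1 1 0 0

After press 4 at (4,0):
0 1 1 1
0 0 1 0
0 0 0 0
0 0 0 0
0 0 0 0

After press 5 at (0,2):
0 0 0 0
0 0 0 0
0 0 0 0
0 0 0 0
0 0 0 0

Lights still on: 0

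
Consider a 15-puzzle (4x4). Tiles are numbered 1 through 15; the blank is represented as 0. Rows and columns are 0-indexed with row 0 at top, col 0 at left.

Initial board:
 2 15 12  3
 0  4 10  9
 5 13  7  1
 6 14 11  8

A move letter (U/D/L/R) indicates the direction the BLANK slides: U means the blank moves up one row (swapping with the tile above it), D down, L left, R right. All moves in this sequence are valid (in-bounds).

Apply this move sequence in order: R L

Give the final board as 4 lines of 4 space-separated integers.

Answer:  2 15 12  3
 0  4 10  9
 5 13  7  1
 6 14 11  8

Derivation:
After move 1 (R):
 2 15 12  3
 4  0 10  9
 5 13  7  1
 6 14 11  8

After move 2 (L):
 2 15 12  3
 0  4 10  9
 5 13  7  1
 6 14 11  8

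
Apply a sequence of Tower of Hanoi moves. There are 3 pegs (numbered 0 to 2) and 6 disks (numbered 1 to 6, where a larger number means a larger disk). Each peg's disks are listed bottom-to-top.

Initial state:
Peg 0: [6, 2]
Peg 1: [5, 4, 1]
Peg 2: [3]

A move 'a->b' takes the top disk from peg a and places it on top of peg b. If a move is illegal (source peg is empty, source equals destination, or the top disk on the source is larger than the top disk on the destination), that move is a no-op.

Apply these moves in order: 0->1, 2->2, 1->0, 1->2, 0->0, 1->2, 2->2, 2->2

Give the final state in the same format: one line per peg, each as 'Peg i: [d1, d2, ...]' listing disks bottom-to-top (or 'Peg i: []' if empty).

After move 1 (0->1):
Peg 0: [6, 2]
Peg 1: [5, 4, 1]
Peg 2: [3]

After move 2 (2->2):
Peg 0: [6, 2]
Peg 1: [5, 4, 1]
Peg 2: [3]

After move 3 (1->0):
Peg 0: [6, 2, 1]
Peg 1: [5, 4]
Peg 2: [3]

After move 4 (1->2):
Peg 0: [6, 2, 1]
Peg 1: [5, 4]
Peg 2: [3]

After move 5 (0->0):
Peg 0: [6, 2, 1]
Peg 1: [5, 4]
Peg 2: [3]

After move 6 (1->2):
Peg 0: [6, 2, 1]
Peg 1: [5, 4]
Peg 2: [3]

After move 7 (2->2):
Peg 0: [6, 2, 1]
Peg 1: [5, 4]
Peg 2: [3]

After move 8 (2->2):
Peg 0: [6, 2, 1]
Peg 1: [5, 4]
Peg 2: [3]

Answer: Peg 0: [6, 2, 1]
Peg 1: [5, 4]
Peg 2: [3]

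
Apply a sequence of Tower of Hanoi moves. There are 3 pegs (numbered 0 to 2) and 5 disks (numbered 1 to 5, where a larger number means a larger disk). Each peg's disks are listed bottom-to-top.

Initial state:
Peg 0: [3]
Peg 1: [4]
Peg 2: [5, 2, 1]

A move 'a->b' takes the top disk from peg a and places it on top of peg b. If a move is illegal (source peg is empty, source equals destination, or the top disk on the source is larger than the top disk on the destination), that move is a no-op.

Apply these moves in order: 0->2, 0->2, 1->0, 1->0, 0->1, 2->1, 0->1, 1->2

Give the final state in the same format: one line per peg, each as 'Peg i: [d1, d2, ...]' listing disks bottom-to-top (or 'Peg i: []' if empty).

Answer: Peg 0: []
Peg 1: [4, 3]
Peg 2: [5, 2, 1]

Derivation:
After move 1 (0->2):
Peg 0: [3]
Peg 1: [4]
Peg 2: [5, 2, 1]

After move 2 (0->2):
Peg 0: [3]
Peg 1: [4]
Peg 2: [5, 2, 1]

After move 3 (1->0):
Peg 0: [3]
Peg 1: [4]
Peg 2: [5, 2, 1]

After move 4 (1->0):
Peg 0: [3]
Peg 1: [4]
Peg 2: [5, 2, 1]

After move 5 (0->1):
Peg 0: []
Peg 1: [4, 3]
Peg 2: [5, 2, 1]

After move 6 (2->1):
Peg 0: []
Peg 1: [4, 3, 1]
Peg 2: [5, 2]

After move 7 (0->1):
Peg 0: []
Peg 1: [4, 3, 1]
Peg 2: [5, 2]

After move 8 (1->2):
Peg 0: []
Peg 1: [4, 3]
Peg 2: [5, 2, 1]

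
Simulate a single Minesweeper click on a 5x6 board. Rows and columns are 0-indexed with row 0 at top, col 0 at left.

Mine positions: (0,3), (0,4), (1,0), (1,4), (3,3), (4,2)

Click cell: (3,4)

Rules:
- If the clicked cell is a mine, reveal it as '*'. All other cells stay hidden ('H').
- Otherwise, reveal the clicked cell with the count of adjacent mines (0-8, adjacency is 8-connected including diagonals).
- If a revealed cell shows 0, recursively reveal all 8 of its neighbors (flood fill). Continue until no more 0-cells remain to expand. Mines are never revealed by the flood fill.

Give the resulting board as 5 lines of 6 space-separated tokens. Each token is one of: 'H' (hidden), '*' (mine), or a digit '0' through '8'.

H H H H H H
H H H H H H
H H H H H H
H H H H 1 H
H H H H H H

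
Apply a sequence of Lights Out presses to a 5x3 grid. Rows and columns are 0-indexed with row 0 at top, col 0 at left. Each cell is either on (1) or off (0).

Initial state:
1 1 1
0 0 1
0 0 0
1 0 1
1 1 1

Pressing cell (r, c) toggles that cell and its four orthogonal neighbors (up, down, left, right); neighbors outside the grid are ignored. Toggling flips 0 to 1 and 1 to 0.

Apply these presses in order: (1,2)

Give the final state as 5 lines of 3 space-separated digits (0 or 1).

Answer: 1 1 0
0 1 0
0 0 1
1 0 1
1 1 1

Derivation:
After press 1 at (1,2):
1 1 0
0 1 0
0 0 1
1 0 1
1 1 1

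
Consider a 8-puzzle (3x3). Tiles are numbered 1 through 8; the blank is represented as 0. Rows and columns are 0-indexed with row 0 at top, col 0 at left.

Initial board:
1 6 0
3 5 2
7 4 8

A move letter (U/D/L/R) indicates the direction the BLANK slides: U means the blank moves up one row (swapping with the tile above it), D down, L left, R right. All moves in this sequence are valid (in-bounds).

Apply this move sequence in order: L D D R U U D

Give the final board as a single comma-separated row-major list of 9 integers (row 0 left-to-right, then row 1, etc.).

After move 1 (L):
1 0 6
3 5 2
7 4 8

After move 2 (D):
1 5 6
3 0 2
7 4 8

After move 3 (D):
1 5 6
3 4 2
7 0 8

After move 4 (R):
1 5 6
3 4 2
7 8 0

After move 5 (U):
1 5 6
3 4 0
7 8 2

After move 6 (U):
1 5 0
3 4 6
7 8 2

After move 7 (D):
1 5 6
3 4 0
7 8 2

Answer: 1, 5, 6, 3, 4, 0, 7, 8, 2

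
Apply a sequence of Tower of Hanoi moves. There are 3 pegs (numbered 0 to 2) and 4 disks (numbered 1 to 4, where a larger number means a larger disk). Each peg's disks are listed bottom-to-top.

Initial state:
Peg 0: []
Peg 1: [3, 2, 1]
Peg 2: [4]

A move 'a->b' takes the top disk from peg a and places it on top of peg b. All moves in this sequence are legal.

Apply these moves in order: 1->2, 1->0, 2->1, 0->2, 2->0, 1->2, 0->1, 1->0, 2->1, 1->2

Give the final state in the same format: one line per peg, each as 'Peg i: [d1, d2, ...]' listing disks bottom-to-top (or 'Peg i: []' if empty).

Answer: Peg 0: [2]
Peg 1: [3]
Peg 2: [4, 1]

Derivation:
After move 1 (1->2):
Peg 0: []
Peg 1: [3, 2]
Peg 2: [4, 1]

After move 2 (1->0):
Peg 0: [2]
Peg 1: [3]
Peg 2: [4, 1]

After move 3 (2->1):
Peg 0: [2]
Peg 1: [3, 1]
Peg 2: [4]

After move 4 (0->2):
Peg 0: []
Peg 1: [3, 1]
Peg 2: [4, 2]

After move 5 (2->0):
Peg 0: [2]
Peg 1: [3, 1]
Peg 2: [4]

After move 6 (1->2):
Peg 0: [2]
Peg 1: [3]
Peg 2: [4, 1]

After move 7 (0->1):
Peg 0: []
Peg 1: [3, 2]
Peg 2: [4, 1]

After move 8 (1->0):
Peg 0: [2]
Peg 1: [3]
Peg 2: [4, 1]

After move 9 (2->1):
Peg 0: [2]
Peg 1: [3, 1]
Peg 2: [4]

After move 10 (1->2):
Peg 0: [2]
Peg 1: [3]
Peg 2: [4, 1]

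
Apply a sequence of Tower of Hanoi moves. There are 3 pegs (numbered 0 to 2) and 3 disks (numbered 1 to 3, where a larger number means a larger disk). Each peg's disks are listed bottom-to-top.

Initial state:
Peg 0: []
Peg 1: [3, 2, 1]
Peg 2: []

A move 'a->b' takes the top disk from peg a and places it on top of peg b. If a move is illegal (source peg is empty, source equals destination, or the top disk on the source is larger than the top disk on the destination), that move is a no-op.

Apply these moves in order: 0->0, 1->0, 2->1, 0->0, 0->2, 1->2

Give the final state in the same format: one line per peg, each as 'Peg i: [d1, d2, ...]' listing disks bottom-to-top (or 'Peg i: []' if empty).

After move 1 (0->0):
Peg 0: []
Peg 1: [3, 2, 1]
Peg 2: []

After move 2 (1->0):
Peg 0: [1]
Peg 1: [3, 2]
Peg 2: []

After move 3 (2->1):
Peg 0: [1]
Peg 1: [3, 2]
Peg 2: []

After move 4 (0->0):
Peg 0: [1]
Peg 1: [3, 2]
Peg 2: []

After move 5 (0->2):
Peg 0: []
Peg 1: [3, 2]
Peg 2: [1]

After move 6 (1->2):
Peg 0: []
Peg 1: [3, 2]
Peg 2: [1]

Answer: Peg 0: []
Peg 1: [3, 2]
Peg 2: [1]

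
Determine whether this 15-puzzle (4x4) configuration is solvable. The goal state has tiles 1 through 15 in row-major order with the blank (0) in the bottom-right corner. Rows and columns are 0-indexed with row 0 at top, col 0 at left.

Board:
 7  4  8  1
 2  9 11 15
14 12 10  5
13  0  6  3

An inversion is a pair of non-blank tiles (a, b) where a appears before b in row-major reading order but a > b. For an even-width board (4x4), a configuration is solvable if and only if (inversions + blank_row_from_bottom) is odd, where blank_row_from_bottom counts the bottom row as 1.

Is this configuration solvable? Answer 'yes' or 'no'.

Inversions: 45
Blank is in row 3 (0-indexed from top), which is row 1 counting from the bottom (bottom = 1).
45 + 1 = 46, which is even, so the puzzle is not solvable.

Answer: no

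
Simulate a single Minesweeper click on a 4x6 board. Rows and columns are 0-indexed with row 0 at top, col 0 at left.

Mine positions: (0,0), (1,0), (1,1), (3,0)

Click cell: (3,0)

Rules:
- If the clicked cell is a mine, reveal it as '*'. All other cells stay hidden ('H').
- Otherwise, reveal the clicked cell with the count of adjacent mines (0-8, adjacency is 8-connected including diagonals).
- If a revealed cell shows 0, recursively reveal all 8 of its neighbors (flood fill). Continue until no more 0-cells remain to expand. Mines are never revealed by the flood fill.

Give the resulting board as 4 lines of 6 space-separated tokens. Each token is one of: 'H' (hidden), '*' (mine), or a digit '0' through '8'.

H H H H H H
H H H H H H
H H H H H H
* H H H H H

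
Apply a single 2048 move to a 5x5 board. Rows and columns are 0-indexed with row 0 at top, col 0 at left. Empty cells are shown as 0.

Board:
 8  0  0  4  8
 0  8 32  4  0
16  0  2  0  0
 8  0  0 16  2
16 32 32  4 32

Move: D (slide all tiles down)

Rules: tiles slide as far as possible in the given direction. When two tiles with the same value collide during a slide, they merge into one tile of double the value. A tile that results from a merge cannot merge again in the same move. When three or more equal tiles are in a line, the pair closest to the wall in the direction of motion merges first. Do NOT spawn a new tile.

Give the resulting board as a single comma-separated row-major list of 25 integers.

Slide down:
col 0: [8, 0, 16, 8, 16] -> [0, 8, 16, 8, 16]
col 1: [0, 8, 0, 0, 32] -> [0, 0, 0, 8, 32]
col 2: [0, 32, 2, 0, 32] -> [0, 0, 32, 2, 32]
col 3: [4, 4, 0, 16, 4] -> [0, 0, 8, 16, 4]
col 4: [8, 0, 0, 2, 32] -> [0, 0, 8, 2, 32]

Answer: 0, 0, 0, 0, 0, 8, 0, 0, 0, 0, 16, 0, 32, 8, 8, 8, 8, 2, 16, 2, 16, 32, 32, 4, 32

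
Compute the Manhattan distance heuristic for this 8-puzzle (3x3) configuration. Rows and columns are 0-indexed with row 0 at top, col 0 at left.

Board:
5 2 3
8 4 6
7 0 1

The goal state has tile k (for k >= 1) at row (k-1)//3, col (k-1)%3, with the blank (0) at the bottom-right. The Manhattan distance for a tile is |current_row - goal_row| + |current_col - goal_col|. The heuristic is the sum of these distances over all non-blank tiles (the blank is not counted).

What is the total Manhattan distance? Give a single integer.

Answer: 9

Derivation:
Tile 5: (0,0)->(1,1) = 2
Tile 2: (0,1)->(0,1) = 0
Tile 3: (0,2)->(0,2) = 0
Tile 8: (1,0)->(2,1) = 2
Tile 4: (1,1)->(1,0) = 1
Tile 6: (1,2)->(1,2) = 0
Tile 7: (2,0)->(2,0) = 0
Tile 1: (2,2)->(0,0) = 4
Sum: 2 + 0 + 0 + 2 + 1 + 0 + 0 + 4 = 9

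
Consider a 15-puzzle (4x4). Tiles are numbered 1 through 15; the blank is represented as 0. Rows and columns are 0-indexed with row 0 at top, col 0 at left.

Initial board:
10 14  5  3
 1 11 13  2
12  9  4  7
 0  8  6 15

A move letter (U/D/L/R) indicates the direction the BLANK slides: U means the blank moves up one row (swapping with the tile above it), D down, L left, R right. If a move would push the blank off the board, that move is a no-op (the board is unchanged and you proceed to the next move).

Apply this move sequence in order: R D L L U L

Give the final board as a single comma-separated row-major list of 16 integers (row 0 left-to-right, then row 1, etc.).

Answer: 10, 14, 5, 3, 1, 11, 13, 2, 0, 9, 4, 7, 12, 8, 6, 15

Derivation:
After move 1 (R):
10 14  5  3
 1 11 13  2
12  9  4  7
 8  0  6 15

After move 2 (D):
10 14  5  3
 1 11 13  2
12  9  4  7
 8  0  6 15

After move 3 (L):
10 14  5  3
 1 11 13  2
12  9  4  7
 0  8  6 15

After move 4 (L):
10 14  5  3
 1 11 13  2
12  9  4  7
 0  8  6 15

After move 5 (U):
10 14  5  3
 1 11 13  2
 0  9  4  7
12  8  6 15

After move 6 (L):
10 14  5  3
 1 11 13  2
 0  9  4  7
12  8  6 15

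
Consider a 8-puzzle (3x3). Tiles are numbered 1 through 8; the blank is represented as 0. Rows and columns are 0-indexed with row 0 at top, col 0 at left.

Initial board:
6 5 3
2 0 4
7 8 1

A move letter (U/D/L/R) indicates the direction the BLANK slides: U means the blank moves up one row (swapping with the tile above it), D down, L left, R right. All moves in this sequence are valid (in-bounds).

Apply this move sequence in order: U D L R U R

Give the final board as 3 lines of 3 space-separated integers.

Answer: 6 3 0
2 5 4
7 8 1

Derivation:
After move 1 (U):
6 0 3
2 5 4
7 8 1

After move 2 (D):
6 5 3
2 0 4
7 8 1

After move 3 (L):
6 5 3
0 2 4
7 8 1

After move 4 (R):
6 5 3
2 0 4
7 8 1

After move 5 (U):
6 0 3
2 5 4
7 8 1

After move 6 (R):
6 3 0
2 5 4
7 8 1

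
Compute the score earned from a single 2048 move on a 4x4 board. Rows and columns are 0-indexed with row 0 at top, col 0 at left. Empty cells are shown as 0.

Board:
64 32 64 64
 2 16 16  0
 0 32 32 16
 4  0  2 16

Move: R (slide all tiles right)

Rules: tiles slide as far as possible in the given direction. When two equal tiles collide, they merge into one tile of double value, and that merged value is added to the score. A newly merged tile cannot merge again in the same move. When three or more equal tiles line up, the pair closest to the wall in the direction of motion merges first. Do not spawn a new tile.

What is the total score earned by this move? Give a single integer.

Slide right:
row 0: [64, 32, 64, 64] -> [0, 64, 32, 128]  score +128 (running 128)
row 1: [2, 16, 16, 0] -> [0, 0, 2, 32]  score +32 (running 160)
row 2: [0, 32, 32, 16] -> [0, 0, 64, 16]  score +64 (running 224)
row 3: [4, 0, 2, 16] -> [0, 4, 2, 16]  score +0 (running 224)
Board after move:
  0  64  32 128
  0   0   2  32
  0   0  64  16
  0   4   2  16

Answer: 224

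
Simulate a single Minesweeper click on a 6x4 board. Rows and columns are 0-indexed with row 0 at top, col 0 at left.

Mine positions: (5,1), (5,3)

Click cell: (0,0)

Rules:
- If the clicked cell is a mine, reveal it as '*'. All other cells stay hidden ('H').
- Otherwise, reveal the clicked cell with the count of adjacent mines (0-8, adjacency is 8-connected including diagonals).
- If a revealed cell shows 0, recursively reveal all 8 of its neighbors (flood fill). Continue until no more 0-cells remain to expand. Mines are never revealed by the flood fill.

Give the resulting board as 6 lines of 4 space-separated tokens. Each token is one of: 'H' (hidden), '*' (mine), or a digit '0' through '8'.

0 0 0 0
0 0 0 0
0 0 0 0
0 0 0 0
1 1 2 1
H H H H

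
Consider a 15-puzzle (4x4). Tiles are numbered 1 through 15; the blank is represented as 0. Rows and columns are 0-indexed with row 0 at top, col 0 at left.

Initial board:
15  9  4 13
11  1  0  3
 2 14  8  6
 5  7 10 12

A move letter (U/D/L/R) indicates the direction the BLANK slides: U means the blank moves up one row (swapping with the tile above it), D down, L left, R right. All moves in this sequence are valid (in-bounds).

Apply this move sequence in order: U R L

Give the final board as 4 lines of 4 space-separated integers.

Answer: 15  9  0 13
11  1  4  3
 2 14  8  6
 5  7 10 12

Derivation:
After move 1 (U):
15  9  0 13
11  1  4  3
 2 14  8  6
 5  7 10 12

After move 2 (R):
15  9 13  0
11  1  4  3
 2 14  8  6
 5  7 10 12

After move 3 (L):
15  9  0 13
11  1  4  3
 2 14  8  6
 5  7 10 12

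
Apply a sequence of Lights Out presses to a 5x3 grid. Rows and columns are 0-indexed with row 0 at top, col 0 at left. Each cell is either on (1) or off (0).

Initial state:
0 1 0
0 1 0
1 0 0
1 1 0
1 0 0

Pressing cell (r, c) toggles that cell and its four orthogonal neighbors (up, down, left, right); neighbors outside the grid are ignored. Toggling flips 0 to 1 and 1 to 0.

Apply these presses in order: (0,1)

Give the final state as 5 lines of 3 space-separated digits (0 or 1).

Answer: 1 0 1
0 0 0
1 0 0
1 1 0
1 0 0

Derivation:
After press 1 at (0,1):
1 0 1
0 0 0
1 0 0
1 1 0
1 0 0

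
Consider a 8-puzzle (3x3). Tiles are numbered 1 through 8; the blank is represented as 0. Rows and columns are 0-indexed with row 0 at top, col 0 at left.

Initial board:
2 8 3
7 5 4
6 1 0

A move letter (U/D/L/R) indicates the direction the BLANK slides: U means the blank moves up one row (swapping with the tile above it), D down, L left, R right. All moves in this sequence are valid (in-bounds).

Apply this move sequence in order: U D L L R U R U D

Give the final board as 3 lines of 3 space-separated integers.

After move 1 (U):
2 8 3
7 5 0
6 1 4

After move 2 (D):
2 8 3
7 5 4
6 1 0

After move 3 (L):
2 8 3
7 5 4
6 0 1

After move 4 (L):
2 8 3
7 5 4
0 6 1

After move 5 (R):
2 8 3
7 5 4
6 0 1

After move 6 (U):
2 8 3
7 0 4
6 5 1

After move 7 (R):
2 8 3
7 4 0
6 5 1

After move 8 (U):
2 8 0
7 4 3
6 5 1

After move 9 (D):
2 8 3
7 4 0
6 5 1

Answer: 2 8 3
7 4 0
6 5 1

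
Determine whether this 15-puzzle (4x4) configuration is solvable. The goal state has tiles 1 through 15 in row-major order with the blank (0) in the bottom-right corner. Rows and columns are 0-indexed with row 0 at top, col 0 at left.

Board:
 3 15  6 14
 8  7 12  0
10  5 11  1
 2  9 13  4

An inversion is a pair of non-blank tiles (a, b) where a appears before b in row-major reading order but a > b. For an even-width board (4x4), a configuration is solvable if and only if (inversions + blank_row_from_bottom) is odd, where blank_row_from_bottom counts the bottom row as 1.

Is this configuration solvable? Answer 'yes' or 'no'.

Answer: yes

Derivation:
Inversions: 60
Blank is in row 1 (0-indexed from top), which is row 3 counting from the bottom (bottom = 1).
60 + 3 = 63, which is odd, so the puzzle is solvable.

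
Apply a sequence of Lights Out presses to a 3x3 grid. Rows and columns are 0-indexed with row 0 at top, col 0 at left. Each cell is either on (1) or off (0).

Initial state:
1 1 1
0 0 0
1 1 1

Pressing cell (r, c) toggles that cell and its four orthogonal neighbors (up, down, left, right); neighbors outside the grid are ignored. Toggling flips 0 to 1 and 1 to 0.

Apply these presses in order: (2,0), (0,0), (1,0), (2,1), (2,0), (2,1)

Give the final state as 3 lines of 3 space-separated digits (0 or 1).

Answer: 1 0 1
0 1 0
0 1 1

Derivation:
After press 1 at (2,0):
1 1 1
1 0 0
0 0 1

After press 2 at (0,0):
0 0 1
0 0 0
0 0 1

After press 3 at (1,0):
1 0 1
1 1 0
1 0 1

After press 4 at (2,1):
1 0 1
1 0 0
0 1 0

After press 5 at (2,0):
1 0 1
0 0 0
1 0 0

After press 6 at (2,1):
1 0 1
0 1 0
0 1 1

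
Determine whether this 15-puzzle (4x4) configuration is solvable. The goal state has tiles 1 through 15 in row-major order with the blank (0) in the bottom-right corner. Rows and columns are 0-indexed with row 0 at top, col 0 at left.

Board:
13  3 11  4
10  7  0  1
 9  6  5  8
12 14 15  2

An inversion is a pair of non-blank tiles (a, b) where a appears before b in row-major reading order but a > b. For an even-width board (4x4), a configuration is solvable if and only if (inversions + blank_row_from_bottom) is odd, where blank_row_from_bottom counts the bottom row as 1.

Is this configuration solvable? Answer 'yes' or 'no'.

Answer: no

Derivation:
Inversions: 47
Blank is in row 1 (0-indexed from top), which is row 3 counting from the bottom (bottom = 1).
47 + 3 = 50, which is even, so the puzzle is not solvable.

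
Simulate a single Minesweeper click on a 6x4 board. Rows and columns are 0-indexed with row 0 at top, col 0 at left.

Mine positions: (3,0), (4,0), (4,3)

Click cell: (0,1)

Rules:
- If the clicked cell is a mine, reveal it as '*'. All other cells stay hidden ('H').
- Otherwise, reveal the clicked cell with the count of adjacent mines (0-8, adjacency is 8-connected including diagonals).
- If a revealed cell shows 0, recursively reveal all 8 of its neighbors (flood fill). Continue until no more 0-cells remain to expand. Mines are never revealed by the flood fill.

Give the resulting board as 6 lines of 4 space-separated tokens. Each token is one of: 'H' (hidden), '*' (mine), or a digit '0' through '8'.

0 0 0 0
0 0 0 0
1 1 0 0
H 2 1 1
H H H H
H H H H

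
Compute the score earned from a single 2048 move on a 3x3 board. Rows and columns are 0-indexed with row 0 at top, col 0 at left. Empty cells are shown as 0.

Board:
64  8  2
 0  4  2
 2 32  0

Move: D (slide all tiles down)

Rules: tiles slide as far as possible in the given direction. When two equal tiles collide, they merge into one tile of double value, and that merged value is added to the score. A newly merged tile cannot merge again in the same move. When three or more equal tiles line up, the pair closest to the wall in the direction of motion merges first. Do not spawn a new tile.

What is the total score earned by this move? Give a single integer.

Answer: 4

Derivation:
Slide down:
col 0: [64, 0, 2] -> [0, 64, 2]  score +0 (running 0)
col 1: [8, 4, 32] -> [8, 4, 32]  score +0 (running 0)
col 2: [2, 2, 0] -> [0, 0, 4]  score +4 (running 4)
Board after move:
 0  8  0
64  4  0
 2 32  4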